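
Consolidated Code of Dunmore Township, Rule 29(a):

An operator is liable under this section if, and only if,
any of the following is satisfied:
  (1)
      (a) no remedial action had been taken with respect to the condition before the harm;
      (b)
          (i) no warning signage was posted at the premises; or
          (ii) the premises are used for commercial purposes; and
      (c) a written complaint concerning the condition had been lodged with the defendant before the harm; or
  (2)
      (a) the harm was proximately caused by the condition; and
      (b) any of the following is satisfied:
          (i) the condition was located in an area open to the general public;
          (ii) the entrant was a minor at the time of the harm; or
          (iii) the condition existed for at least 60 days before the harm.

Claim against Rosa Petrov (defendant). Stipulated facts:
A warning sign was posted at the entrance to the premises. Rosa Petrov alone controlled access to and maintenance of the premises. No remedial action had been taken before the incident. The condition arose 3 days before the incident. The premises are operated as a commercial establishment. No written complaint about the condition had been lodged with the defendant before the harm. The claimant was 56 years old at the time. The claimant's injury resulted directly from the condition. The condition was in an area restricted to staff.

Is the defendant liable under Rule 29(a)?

No — not liable.

(a) no remedial action — satisfied.
(i) no signage posted — not satisfied.
(ii) commercial use — met.
(b) = F OR T = true.
(c) complaint lodged — not met.
(1) = T AND T AND F = false.
(a) proximate cause — holds.
(i) public area — fails.
(ii) entrant a minor — not satisfied.
(iii) condition ≥60 days old — not met.
So (b) is not satisfied (F OR F OR F).
(2) = T AND F = false.
Overall = F OR F = false.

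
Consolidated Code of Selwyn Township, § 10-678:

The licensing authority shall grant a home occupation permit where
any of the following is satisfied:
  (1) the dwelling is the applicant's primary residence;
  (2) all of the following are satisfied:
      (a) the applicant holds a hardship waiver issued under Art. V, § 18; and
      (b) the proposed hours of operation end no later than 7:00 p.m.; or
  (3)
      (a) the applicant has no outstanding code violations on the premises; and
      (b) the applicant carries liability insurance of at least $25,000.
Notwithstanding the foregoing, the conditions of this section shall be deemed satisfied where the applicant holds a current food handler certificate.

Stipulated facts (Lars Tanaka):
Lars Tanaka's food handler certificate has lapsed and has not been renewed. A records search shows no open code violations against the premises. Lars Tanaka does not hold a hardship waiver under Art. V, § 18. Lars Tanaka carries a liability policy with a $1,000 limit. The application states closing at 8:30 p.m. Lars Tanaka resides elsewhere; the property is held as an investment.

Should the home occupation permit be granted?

(1) primary residence — fails.
(a) hardship waiver — not met.
(b) closes by 7 p.m. — not satisfied.
So (2) is not satisfied (F AND F).
(a) no code violations — satisfied.
(b) insurance ≥ $25,000 — not satisfied.
(3): T AND F → false.
So Overall is not satisfied (F OR F OR F).
Exception (food handler cert.) — not satisfied.
Result: main false OR exception false → false.

No — denied.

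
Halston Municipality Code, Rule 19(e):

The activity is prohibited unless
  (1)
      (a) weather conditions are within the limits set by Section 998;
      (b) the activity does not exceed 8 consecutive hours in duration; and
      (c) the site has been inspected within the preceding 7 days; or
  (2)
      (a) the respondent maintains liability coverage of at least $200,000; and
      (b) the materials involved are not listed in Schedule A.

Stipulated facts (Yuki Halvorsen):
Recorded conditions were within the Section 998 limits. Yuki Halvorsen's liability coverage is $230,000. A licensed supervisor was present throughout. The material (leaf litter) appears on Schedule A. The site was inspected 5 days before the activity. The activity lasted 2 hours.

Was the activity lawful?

Yes — lawful.

(a) weather ok — met.
(b) ≤ 8 hrs duration — holds.
(c) site inspected — satisfied.
(1) = T AND T AND T = true.
(a) coverage ≥ $200,000 — met.
(b) not (Schedule A material) — not satisfied.
(2) = T AND F = false.
So Overall is satisfied (T OR F).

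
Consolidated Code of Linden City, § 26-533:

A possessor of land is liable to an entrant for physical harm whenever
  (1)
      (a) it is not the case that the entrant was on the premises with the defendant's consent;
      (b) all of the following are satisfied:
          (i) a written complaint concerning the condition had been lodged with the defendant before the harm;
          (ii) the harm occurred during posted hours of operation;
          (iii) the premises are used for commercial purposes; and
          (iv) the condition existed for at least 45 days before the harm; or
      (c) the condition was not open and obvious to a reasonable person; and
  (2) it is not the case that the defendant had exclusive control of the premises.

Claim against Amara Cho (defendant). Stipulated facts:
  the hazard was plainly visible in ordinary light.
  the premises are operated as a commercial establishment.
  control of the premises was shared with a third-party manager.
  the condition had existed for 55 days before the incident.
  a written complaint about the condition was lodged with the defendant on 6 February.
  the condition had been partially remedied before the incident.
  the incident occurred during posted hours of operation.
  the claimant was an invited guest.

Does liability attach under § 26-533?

Yes — liable.

(a) not (consent to enter) — not satisfied.
(i) complaint lodged — satisfied.
(ii) during posted hours — holds.
(iii) commercial use — holds.
(iv) condition ≥45 days old — satisfied.
(b): T AND T AND T AND T → true.
(c) not open/obvious — not met.
(1): F OR T OR F → true.
(2) not (exclusive control) — met.
Overall = T AND T = true.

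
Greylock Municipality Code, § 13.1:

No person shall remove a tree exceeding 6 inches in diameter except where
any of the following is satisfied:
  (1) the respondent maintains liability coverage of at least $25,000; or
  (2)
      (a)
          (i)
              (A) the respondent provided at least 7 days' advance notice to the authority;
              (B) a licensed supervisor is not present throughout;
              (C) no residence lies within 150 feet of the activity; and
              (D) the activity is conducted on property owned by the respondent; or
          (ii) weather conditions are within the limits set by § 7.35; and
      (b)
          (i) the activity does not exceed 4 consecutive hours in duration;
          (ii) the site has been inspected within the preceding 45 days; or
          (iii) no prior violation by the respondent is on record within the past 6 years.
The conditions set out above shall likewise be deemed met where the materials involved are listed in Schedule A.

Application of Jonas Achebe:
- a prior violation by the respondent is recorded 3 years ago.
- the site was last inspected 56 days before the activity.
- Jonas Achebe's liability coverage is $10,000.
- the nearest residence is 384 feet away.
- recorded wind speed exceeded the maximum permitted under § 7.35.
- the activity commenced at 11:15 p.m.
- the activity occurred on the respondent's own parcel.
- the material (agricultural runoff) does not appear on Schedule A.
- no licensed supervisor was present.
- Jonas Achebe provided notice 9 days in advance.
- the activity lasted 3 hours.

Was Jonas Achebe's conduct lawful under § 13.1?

Yes — lawful.

(1) coverage ≥ $25,000 — not satisfied.
(A) ≥7 days' notice — holds.
(B) not (supervisor present) — satisfied.
(C) no residence in 150 ft — holds.
(D) own property — met.
So (i) is satisfied (T AND T AND T AND T).
(ii) weather ok — fails.
(a): T OR F → true.
(i) ≤ 4 hrs duration — satisfied.
(ii) site inspected — not met.
(iii) no prior violation — fails.
So (b) is satisfied (T OR F OR F).
(2) = T AND T = true.
Overall = F OR T = true.
Exception (Schedule A material) — not satisfied.
Result: main true OR exception false → true.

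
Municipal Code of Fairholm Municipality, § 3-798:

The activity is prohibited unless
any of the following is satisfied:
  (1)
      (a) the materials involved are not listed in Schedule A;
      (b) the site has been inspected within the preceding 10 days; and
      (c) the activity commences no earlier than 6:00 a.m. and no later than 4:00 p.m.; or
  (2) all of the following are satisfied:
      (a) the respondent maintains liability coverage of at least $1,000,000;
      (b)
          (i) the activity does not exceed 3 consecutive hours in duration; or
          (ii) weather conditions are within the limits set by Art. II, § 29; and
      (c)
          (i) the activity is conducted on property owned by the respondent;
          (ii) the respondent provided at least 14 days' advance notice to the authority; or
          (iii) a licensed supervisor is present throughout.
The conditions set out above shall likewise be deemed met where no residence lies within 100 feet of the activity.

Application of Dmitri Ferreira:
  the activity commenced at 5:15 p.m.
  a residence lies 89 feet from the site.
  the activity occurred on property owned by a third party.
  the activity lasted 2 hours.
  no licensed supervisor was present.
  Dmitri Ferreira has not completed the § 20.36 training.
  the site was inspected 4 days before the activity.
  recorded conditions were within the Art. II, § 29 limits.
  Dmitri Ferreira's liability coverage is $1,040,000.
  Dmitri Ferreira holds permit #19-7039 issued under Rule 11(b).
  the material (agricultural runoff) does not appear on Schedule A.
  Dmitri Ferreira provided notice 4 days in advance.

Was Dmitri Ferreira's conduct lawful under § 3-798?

(a) not (Schedule A material) — satisfied.
(b) site inspected — satisfied.
(c) start within hours — fails.
So (1) is not satisfied (T AND T AND F).
(a) coverage ≥ $1,000,000 — holds.
(i) ≤ 3 hrs duration — satisfied.
(ii) weather ok — met.
(b) = T OR T = true.
(i) own property — not met.
(ii) ≥14 days' notice — not met.
(iii) supervisor present — not satisfied.
(c) = F OR F OR F = false.
So (2) is not satisfied (T AND T AND F).
Overall: F OR F → false.
Exception (no residence in 100 ft) — not satisfied.
Result: main false OR exception false → false.

No — unlawful.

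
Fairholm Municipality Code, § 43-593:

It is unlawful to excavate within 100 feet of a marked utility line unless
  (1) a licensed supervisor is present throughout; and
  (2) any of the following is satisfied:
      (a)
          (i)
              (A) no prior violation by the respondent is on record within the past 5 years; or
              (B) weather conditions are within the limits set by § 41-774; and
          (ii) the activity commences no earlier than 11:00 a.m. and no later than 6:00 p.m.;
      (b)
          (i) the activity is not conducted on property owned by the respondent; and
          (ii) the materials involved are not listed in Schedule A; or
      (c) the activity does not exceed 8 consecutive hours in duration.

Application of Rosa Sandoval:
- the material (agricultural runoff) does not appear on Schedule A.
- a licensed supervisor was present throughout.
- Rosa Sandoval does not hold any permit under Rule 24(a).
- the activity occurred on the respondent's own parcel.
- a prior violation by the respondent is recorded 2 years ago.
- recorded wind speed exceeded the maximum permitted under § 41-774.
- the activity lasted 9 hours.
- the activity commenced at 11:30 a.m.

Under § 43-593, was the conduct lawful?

(1) supervisor present — met.
(A) no prior violation — not satisfied.
(B) weather ok — fails.
(i) = F OR F = false.
(ii) start within hours — satisfied.
(a) = F AND T = false.
(i) not (own property) — not satisfied.
(ii) not (Schedule A material) — satisfied.
(b): F AND T → false.
(c) ≤ 8 hrs duration — not satisfied.
(2): F OR F OR F → false.
Overall = T AND F = false.

No — unlawful.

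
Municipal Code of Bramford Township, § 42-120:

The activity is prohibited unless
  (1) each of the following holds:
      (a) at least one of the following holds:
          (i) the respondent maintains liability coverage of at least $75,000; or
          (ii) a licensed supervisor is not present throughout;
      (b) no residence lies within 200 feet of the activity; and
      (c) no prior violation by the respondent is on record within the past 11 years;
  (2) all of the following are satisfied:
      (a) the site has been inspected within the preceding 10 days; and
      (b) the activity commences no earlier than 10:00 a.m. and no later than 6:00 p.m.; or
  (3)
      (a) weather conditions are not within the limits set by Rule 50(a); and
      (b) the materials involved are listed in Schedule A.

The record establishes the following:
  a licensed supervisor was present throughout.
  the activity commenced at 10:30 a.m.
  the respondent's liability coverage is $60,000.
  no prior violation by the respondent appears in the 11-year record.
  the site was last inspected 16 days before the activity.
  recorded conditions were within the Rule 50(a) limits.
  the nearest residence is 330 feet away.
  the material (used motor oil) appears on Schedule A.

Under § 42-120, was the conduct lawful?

(i) coverage ≥ $75,000 — fails.
(ii) not (supervisor present) — not satisfied.
(a) = F OR F = false.
(b) no residence in 200 ft — met.
(c) no prior violation — satisfied.
(1): F AND T AND T → false.
(a) site inspected — not satisfied.
(b) start within hours — satisfied.
(2): F AND T → false.
(a) not (weather ok) — not satisfied.
(b) Schedule A material — holds.
(3): F AND T → false.
Overall = F OR F OR F = false.

No — unlawful.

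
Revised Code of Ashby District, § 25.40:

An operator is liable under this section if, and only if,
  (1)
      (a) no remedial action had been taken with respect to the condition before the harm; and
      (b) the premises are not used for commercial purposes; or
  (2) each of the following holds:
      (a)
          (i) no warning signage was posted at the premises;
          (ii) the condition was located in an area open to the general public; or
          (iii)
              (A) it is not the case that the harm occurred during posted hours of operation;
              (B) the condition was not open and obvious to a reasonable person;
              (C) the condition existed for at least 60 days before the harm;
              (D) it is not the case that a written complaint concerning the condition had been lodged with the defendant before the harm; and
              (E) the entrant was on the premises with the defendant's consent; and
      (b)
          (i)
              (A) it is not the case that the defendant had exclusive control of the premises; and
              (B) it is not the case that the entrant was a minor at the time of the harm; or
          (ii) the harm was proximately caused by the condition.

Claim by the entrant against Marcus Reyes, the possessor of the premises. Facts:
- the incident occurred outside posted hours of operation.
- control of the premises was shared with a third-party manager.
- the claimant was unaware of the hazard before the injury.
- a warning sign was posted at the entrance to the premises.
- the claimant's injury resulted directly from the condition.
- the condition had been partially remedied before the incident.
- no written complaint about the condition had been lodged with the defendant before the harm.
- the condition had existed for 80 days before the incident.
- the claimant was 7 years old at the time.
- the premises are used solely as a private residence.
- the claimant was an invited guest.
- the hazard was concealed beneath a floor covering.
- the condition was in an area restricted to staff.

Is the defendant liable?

(a) no remedial action — fails.
(b) not (commercial use) — satisfied.
(1): F AND T → false.
(i) no signage posted — fails.
(ii) public area — not satisfied.
(A) not (during posted hours) — satisfied.
(B) not open/obvious — met.
(C) condition ≥60 days old — holds.
(D) not (complaint lodged) — met.
(E) consent to enter — holds.
(iii): T AND T AND T AND T AND T → true.
(a): F OR F OR T → true.
(A) not (exclusive control) — satisfied.
(B) not (entrant a minor) — not met.
(i): T AND F → false.
(ii) proximate cause — satisfied.
So (b) is satisfied (F OR T).
(2) = T AND T = true.
So Overall is satisfied (F OR T).

Yes — liable.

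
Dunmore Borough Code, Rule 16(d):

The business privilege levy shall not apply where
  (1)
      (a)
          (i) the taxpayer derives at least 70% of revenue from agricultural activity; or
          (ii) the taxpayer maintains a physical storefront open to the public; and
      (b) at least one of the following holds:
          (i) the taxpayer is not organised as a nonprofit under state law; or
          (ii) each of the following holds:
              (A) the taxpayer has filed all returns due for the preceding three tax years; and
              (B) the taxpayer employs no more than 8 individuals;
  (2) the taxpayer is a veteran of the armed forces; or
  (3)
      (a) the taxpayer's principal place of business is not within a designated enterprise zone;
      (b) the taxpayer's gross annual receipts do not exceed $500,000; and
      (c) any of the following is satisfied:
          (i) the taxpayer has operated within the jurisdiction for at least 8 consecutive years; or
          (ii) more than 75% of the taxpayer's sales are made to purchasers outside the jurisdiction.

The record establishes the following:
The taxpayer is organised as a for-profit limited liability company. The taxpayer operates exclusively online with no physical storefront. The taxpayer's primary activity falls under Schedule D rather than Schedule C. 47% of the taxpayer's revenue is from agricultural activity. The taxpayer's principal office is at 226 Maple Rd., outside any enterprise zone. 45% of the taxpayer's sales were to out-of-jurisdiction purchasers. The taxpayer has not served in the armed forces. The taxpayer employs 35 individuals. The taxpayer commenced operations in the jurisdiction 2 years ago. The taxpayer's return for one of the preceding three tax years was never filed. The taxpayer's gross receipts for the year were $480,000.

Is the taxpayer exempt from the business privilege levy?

(i) ≥70% agricultural — fails.
(ii) has storefront — not satisfied.
(a): F OR F → false.
(i) not (nonprofit) — satisfied.
(A) returns current — not met.
(B) ≤ 8 employees — fails.
(ii): F AND F → false.
(b) = T OR F = true.
So (1) is not satisfied (F AND T).
(2) veteran — fails.
(a) not (in enterprise zone) — holds.
(b) receipts ≤ $500,000 — satisfied.
(i) ≥ 8 yrs in jurisdiction — not met.
(ii) >75% out-of-jur. sales — not satisfied.
(c) = F OR F = false.
(3) = T AND T AND F = false.
So Overall is not satisfied (F OR F OR F).

No — not exempt.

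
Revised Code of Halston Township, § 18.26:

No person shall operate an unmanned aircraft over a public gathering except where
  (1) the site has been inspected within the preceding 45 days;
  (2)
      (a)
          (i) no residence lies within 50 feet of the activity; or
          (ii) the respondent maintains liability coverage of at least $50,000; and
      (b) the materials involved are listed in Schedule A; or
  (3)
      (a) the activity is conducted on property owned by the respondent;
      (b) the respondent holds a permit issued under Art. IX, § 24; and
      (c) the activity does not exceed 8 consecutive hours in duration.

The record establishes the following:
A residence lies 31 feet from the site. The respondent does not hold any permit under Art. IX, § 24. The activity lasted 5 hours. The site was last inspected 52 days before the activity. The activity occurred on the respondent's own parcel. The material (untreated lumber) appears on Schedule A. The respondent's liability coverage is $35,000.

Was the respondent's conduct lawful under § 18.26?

No — unlawful.

(1) site inspected — not met.
(i) no residence in 50 ft — fails.
(ii) coverage ≥ $50,000 — fails.
(a) = F OR F = false.
(b) Schedule A material — met.
(2) = F AND T = false.
(a) own property — satisfied.
(b) holds permit — not met.
(c) ≤ 8 hrs duration — met.
(3) = T AND F AND T = false.
So Overall is not satisfied (F OR F OR F).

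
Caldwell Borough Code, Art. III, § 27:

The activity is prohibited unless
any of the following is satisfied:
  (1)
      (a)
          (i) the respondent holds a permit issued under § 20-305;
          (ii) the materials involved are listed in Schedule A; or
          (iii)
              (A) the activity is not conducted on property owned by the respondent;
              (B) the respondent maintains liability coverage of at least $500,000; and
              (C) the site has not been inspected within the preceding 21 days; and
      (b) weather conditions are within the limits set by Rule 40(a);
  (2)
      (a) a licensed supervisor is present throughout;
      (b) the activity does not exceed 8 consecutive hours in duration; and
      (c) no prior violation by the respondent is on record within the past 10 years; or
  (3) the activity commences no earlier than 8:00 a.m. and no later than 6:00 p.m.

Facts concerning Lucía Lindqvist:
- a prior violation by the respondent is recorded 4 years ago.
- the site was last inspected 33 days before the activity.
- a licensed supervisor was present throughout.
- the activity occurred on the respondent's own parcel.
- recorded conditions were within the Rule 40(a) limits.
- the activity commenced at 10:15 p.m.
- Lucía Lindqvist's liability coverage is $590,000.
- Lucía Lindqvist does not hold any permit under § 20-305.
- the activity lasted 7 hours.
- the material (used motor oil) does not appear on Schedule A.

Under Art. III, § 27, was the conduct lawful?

(i) holds permit — not met.
(ii) Schedule A material — fails.
(A) not (own property) — not satisfied.
(B) coverage ≥ $500,000 — met.
(C) not (site inspected) — holds.
So (iii) is not satisfied (F AND T AND T).
So (a) is not satisfied (F OR F OR F).
(b) weather ok — holds.
So (1) is not satisfied (F AND T).
(a) supervisor present — satisfied.
(b) ≤ 8 hrs duration — met.
(c) no prior violation — not satisfied.
(2) = T AND T AND F = false.
(3) start within hours — fails.
Overall = F OR F OR F = false.

No — unlawful.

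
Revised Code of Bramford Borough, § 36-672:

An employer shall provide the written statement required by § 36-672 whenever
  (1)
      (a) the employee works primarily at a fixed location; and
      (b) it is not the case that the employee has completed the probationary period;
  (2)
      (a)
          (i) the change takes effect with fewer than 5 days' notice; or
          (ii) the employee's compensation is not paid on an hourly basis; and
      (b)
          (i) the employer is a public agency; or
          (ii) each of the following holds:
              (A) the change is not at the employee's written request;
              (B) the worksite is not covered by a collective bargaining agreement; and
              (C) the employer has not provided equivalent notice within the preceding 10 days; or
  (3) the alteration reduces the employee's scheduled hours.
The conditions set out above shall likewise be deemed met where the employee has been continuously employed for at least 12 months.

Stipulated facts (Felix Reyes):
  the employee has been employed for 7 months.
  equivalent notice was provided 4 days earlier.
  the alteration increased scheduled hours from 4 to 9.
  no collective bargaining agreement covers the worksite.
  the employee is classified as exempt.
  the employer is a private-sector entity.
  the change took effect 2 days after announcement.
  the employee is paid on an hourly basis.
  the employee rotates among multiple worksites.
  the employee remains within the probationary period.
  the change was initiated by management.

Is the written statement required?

(a) fixed location — not satisfied.
(b) not (past probation) — met.
(1): F AND T → false.
(i) < 5 days' notice — met.
(ii) not (hourly-paid) — not satisfied.
(a) = T OR F = true.
(i) public agency — fails.
(A) not employee-requested — holds.
(B) no CBA — satisfied.
(C) no recent notice — fails.
(ii) = T AND T AND F = false.
(b) = F OR F = false.
So (2) is not satisfied (T AND F).
(3) hours reduced — fails.
So Overall is not satisfied (F OR F OR F).
Exception (tenure ≥ 12 mo.) — not satisfied.
Result: main false OR exception false → false.

No — not required.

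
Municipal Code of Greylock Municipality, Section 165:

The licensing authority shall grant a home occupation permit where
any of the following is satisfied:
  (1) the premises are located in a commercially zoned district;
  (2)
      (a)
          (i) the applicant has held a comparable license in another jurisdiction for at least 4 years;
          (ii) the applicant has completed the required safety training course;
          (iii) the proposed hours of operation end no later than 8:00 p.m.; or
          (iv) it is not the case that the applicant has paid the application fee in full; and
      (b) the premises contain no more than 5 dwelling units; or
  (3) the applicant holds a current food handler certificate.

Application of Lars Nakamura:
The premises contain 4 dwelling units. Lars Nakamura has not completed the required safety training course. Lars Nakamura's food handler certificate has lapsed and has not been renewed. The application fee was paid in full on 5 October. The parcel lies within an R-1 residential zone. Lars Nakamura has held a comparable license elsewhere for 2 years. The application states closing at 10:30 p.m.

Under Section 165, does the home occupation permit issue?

No — denied.

(1) commercially zoned — not met.
(i) prior license ≥ 4 yr — not satisfied.
(ii) safety training — not satisfied.
(iii) closes by 8 p.m. — not satisfied.
(iv) not (fee paid) — fails.
(a) = F OR F OR F OR F = false.
(b) ≤ 5 units — met.
(2): F AND T → false.
(3) food handler cert. — fails.
Overall = F OR F OR F = false.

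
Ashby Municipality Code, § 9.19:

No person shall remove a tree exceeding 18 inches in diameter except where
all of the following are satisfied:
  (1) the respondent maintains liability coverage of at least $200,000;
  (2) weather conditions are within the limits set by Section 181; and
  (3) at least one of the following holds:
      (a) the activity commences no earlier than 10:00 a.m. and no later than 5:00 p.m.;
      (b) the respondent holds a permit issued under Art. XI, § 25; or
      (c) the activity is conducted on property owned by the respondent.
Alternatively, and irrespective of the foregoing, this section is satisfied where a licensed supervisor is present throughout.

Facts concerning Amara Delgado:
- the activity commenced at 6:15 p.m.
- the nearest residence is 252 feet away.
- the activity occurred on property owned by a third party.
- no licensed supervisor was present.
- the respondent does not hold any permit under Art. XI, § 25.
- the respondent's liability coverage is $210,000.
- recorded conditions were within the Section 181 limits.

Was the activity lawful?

No — unlawful.

(1) coverage ≥ $200,000 — satisfied.
(2) weather ok — holds.
(a) start within hours — fails.
(b) holds permit — fails.
(c) own property — not met.
(3) = F OR F OR F = false.
Overall = T AND T AND F = false.
Exception (supervisor present) — not satisfied.
Result: main false OR exception false → false.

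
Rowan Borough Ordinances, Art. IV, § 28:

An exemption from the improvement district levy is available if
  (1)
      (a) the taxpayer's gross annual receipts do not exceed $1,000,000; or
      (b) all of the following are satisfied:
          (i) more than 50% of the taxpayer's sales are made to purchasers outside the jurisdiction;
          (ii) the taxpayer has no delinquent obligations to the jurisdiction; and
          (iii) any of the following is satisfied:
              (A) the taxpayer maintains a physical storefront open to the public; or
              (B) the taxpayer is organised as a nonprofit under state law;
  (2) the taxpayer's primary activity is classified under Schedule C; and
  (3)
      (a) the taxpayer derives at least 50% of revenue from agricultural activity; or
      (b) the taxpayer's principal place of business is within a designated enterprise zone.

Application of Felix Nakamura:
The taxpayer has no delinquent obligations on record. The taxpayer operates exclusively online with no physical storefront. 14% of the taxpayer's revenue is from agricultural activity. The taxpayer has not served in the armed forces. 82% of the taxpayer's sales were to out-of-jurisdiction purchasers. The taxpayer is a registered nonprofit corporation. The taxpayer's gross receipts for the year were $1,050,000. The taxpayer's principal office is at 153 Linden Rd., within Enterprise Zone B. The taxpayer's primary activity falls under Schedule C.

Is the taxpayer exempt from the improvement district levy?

(a) receipts ≤ $1,000,000 — not satisfied.
(i) >50% out-of-jur. sales — met.
(ii) no delinquency — holds.
(A) has storefront — not satisfied.
(B) nonprofit — satisfied.
(iii) = F OR T = true.
So (b) is satisfied (T AND T AND T).
So (1) is satisfied (F OR T).
(2) Schedule C activity — holds.
(a) ≥50% agricultural — not satisfied.
(b) in enterprise zone — met.
So (3) is satisfied (F OR T).
Overall = T AND T AND T = true.

Yes — exempt.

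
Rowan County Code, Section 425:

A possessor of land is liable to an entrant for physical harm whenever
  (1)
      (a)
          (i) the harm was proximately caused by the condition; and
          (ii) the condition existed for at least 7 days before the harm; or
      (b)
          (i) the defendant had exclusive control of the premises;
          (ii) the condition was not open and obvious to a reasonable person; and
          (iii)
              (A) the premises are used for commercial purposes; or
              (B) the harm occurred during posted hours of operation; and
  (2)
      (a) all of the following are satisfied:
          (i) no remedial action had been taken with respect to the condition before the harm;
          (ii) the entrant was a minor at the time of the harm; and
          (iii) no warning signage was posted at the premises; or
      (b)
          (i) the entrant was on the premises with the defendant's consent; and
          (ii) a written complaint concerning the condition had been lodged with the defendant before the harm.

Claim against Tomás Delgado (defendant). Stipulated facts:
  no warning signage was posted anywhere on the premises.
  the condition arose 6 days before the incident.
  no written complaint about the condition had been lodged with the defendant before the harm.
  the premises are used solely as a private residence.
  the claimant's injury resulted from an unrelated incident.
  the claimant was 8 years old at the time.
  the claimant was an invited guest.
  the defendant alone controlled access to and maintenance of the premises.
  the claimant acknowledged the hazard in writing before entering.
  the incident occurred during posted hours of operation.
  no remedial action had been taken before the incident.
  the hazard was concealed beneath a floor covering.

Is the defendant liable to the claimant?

(i) proximate cause — fails.
(ii) condition ≥7 days old — not met.
(a) = F AND F = false.
(i) exclusive control — satisfied.
(ii) not open/obvious — met.
(A) commercial use — fails.
(B) during posted hours — met.
(iii): F OR T → true.
(b) = T AND T AND T = true.
(1): F OR T → true.
(i) no remedial action — satisfied.
(ii) entrant a minor — satisfied.
(iii) no signage posted — met.
(a): T AND T AND T → true.
(i) consent to enter — holds.
(ii) complaint lodged — not met.
So (b) is not satisfied (T AND F).
(2) = T OR F = true.
Overall = T AND T = true.

Yes — liable.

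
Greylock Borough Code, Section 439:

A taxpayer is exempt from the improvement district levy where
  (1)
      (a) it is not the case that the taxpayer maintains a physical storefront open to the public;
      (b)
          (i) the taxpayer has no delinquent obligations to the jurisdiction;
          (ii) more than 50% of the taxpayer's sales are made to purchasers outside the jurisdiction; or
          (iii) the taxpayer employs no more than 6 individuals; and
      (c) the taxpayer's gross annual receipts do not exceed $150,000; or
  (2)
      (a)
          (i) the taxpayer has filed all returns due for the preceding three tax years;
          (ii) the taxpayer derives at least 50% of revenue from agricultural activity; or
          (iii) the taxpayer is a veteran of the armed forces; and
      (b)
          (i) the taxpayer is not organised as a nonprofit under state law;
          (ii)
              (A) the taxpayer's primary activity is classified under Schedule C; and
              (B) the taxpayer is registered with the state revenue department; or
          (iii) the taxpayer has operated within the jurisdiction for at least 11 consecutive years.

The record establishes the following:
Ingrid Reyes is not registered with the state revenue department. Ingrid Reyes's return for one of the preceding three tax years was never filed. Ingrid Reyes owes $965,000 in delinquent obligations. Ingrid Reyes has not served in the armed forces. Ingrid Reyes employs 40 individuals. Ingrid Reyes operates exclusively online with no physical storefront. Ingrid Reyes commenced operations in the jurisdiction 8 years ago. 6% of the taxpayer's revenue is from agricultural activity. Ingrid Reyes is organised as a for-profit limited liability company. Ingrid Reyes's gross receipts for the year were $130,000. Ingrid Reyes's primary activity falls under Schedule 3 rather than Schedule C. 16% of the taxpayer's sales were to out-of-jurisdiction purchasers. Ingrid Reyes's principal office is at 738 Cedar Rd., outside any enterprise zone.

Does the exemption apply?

No — not exempt.

(a) not (has storefront) — met.
(i) no delinquency — fails.
(ii) >50% out-of-jur. sales — not met.
(iii) ≤ 6 employees — not met.
(b): F OR F OR F → false.
(c) receipts ≤ $150,000 — holds.
So (1) is not satisfied (T AND F AND T).
(i) returns current — not met.
(ii) ≥50% agricultural — fails.
(iii) veteran — fails.
(a) = F OR F OR F = false.
(i) not (nonprofit) — satisfied.
(A) Schedule C activity — not met.
(B) state-registered — not met.
So (ii) is not satisfied (F AND F).
(iii) ≥ 11 yrs in jurisdiction — not satisfied.
So (b) is satisfied (T OR F OR F).
(2): F AND T → false.
So Overall is not satisfied (F OR F).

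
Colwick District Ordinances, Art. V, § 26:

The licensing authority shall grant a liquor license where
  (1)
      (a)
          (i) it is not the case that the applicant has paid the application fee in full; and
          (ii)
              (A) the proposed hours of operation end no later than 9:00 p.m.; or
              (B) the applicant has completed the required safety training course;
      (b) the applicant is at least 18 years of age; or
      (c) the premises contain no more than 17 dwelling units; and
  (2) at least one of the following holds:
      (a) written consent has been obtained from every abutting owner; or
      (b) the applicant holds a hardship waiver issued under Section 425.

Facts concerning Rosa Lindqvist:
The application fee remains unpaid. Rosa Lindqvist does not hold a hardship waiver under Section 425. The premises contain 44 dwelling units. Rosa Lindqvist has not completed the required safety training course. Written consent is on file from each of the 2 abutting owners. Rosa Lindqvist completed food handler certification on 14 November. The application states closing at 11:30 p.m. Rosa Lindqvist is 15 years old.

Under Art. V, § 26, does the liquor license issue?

(i) not (fee paid) — satisfied.
(A) closes by 9 p.m. — not satisfied.
(B) safety training — not met.
(ii) = F OR F = false.
(a): T AND F → false.
(b) age ≥ 18 — not met.
(c) ≤ 17 units — fails.
So (1) is not satisfied (F OR F OR F).
(a) all abutters consent — holds.
(b) hardship waiver — not satisfied.
(2) = T OR F = true.
Overall: F AND T → false.

No — denied.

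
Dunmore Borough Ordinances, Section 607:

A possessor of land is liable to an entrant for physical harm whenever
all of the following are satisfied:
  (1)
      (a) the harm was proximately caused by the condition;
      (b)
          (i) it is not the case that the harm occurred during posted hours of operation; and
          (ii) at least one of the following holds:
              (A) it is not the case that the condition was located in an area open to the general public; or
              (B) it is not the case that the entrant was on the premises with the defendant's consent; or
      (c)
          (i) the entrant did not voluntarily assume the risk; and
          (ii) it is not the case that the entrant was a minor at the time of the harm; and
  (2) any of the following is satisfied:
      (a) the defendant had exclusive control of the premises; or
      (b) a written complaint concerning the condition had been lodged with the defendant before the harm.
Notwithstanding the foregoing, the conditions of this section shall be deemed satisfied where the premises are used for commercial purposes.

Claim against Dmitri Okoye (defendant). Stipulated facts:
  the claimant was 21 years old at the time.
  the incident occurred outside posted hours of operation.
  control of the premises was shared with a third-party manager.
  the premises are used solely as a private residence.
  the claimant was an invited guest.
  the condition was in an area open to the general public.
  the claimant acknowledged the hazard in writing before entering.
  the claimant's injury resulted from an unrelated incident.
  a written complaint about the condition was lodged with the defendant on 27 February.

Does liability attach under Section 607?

(a) proximate cause — fails.
(i) not (during posted hours) — satisfied.
(A) not (public area) — not met.
(B) not (consent to enter) — not met.
(ii): F OR F → false.
(b): T AND F → false.
(i) no assumed risk — fails.
(ii) not (entrant a minor) — satisfied.
(c): F AND T → false.
(1): F OR F OR F → false.
(a) exclusive control — not met.
(b) complaint lodged — satisfied.
(2) = F OR T = true.
Overall: F AND T → false.
Exception (commercial use) — not satisfied.
Result: main false OR exception false → false.

No — not liable.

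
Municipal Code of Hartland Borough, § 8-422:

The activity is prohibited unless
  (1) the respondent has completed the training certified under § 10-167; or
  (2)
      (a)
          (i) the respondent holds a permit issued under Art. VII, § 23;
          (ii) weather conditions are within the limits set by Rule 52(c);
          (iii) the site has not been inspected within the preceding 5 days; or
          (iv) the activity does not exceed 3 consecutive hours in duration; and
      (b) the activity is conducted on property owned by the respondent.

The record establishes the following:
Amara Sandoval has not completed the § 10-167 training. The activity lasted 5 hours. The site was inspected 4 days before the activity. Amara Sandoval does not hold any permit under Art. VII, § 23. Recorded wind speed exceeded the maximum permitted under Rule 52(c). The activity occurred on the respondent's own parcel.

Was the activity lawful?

No — unlawful.

(1) training certified — not met.
(i) holds permit — fails.
(ii) weather ok — fails.
(iii) not (site inspected) — not met.
(iv) ≤ 3 hrs duration — fails.
So (a) is not satisfied (F OR F OR F OR F).
(b) own property — holds.
(2) = F AND T = false.
So Overall is not satisfied (F OR F).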